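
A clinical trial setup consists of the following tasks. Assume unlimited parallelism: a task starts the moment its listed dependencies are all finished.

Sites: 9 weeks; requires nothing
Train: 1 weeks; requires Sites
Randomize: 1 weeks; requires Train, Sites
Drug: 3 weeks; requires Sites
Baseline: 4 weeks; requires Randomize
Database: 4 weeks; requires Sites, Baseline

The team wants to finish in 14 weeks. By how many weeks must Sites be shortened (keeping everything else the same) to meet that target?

5

Current finish: 19 weeks; target: 14.
Sites is on every critical path, so each week cut from Sites cuts the finish by one (this holds down to a finish of 11).
Need 19 − 14 = 5 weeks off Sites → Sites becomes 4 weeks, finish becomes 14.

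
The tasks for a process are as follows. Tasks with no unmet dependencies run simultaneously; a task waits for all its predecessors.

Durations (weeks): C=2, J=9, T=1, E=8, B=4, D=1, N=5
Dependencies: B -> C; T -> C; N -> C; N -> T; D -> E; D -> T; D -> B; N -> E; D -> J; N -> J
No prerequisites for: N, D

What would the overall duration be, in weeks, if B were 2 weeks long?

14

Actual critical path: N→J = 5+9 = 14 ⇒ 14 weeks.
B is off the critical path — its longest chain is 7 weeks, giving 7 of slack.
No other chain overtakes it, so the finish is 14 weeks.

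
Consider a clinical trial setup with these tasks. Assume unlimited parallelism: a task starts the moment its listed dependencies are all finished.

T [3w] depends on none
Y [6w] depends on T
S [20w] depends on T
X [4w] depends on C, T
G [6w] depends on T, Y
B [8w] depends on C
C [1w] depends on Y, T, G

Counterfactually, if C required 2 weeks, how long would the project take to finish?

25

Actual critical path: T→Y→G→C→B = 3+6+6+1+8 = 24 ⇒ 24 weeks.
C lies on that path, so at 2 weeks the path becomes 25 weeks.
The critical path is still T→Y→G→C→B; finish is now 25 weeks.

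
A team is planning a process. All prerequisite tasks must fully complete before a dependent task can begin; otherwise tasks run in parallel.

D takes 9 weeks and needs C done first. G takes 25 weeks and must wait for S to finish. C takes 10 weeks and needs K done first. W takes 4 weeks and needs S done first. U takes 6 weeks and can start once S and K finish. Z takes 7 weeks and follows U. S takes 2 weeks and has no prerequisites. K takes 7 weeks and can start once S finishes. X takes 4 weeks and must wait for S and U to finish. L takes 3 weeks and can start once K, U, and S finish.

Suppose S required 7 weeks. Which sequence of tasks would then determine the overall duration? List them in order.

As given, the longest chain is S→K→C→D = 2+7+10+9 = 28, so the finish is 28 weeks.
S is on the critical path; changing it to 7 makes that path 33 weeks.
No other chain overtakes it, so the finish is 33 weeks.

S, K, C, D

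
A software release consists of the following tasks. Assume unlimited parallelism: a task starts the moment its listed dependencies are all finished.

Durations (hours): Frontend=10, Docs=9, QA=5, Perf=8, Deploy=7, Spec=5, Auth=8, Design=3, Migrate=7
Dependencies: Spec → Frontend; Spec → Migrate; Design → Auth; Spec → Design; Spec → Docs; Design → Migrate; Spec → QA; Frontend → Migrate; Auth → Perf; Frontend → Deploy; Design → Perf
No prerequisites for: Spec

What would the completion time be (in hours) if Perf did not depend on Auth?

Original critical path: Spec→Design→Auth→Perf = 5+3+8+8 = 24 ⇒ 24 hours.
Without Auth→Perf, Perf's earliest start moves from 16 to 8.
New critical path: Spec→Frontend→Deploy = 5+10+7 = 22 ⇒ 22 hours.

22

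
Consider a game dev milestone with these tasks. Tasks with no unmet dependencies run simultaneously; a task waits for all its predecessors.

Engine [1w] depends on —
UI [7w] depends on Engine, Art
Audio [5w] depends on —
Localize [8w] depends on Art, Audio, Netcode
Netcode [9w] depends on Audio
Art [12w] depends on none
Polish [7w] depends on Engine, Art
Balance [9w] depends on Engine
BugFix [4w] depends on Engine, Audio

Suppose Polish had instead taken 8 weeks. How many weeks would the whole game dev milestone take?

Critical path before the change: Audio→Netcode→Localize = 5+9+8 = 22 giving 22 weeks.
Polish is off the critical path — its longest chain is 19 weeks, giving 3 of slack.
The critical path is still Audio→Netcode→Localize; finish is now 22 weeks.

22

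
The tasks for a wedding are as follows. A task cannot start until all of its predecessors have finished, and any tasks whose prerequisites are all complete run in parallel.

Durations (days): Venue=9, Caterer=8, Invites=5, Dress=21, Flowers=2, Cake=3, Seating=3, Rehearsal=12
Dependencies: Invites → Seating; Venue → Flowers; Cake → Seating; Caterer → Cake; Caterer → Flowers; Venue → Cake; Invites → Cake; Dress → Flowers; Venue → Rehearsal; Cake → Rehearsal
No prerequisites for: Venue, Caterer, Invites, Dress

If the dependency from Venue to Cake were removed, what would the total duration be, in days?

23

With the dependency in place, Venue→Cake→Rehearsal = 9+3+12 = 24 sets the finish at 24 days.
Without Venue→Cake, Cake's earliest start moves from 9 to 8.
After: Caterer→Cake→Rehearsal = 8+3+12 = 23 → 23 days.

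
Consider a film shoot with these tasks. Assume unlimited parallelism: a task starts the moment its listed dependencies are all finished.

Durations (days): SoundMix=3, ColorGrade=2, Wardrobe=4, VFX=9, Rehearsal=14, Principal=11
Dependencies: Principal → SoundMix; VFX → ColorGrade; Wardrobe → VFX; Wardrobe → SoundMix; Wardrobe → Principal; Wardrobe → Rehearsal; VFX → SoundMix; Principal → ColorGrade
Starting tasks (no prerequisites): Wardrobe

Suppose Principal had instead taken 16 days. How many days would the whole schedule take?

Actual critical path: Wardrobe→Principal→SoundMix = 4+11+3 = 18 ⇒ 18 days.
Since Principal is critical, the +5 change carries straight to that chain (now 23 days).
The critical path is still Wardrobe→Principal→SoundMix; finish is now 23 days.

23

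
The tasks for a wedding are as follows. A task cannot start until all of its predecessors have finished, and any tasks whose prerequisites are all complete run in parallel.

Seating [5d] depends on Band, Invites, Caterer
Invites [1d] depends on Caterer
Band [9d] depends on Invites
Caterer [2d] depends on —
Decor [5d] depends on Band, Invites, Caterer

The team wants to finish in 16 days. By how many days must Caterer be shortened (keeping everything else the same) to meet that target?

1

Current finish: 17 days; target: 16.
Caterer is on every critical path, so each day cut from Caterer cuts the finish by one (this holds down to a finish of 16).
Need 17 − 16 = 1 day off Caterer → Caterer becomes 1 day, finish becomes 16.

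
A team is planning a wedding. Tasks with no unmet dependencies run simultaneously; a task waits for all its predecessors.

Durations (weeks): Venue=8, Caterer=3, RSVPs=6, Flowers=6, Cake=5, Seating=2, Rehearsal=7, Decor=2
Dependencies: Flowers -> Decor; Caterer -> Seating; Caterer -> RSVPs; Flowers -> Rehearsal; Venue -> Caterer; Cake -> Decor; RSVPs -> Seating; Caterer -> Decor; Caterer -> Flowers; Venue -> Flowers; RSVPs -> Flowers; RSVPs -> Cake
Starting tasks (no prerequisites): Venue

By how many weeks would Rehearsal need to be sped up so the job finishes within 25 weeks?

5

Current finish: 30 weeks; target: 25.
Rehearsal is on every critical path, so each week cut from Rehearsal cuts the finish by one (this holds down to a finish of 25).
Need 30 − 25 = 5 weeks off Rehearsal → Rehearsal becomes 2 weeks, finish becomes 25.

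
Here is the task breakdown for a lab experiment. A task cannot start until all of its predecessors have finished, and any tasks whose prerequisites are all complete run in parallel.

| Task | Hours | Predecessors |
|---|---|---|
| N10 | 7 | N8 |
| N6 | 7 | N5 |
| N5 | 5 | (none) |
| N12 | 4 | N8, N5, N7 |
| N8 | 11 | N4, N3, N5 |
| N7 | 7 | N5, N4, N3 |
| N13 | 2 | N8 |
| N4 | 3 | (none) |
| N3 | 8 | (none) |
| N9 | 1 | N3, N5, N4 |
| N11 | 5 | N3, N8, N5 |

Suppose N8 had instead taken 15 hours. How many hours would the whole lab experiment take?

30

As given, the longest chain is N3→N8→N10 = 8+11+7 = 26, so the finish is 26 hours.
N8 lies on that path, so at 15 hours the path becomes 30 hours.
No other chain overtakes it, so the finish is 30 hours.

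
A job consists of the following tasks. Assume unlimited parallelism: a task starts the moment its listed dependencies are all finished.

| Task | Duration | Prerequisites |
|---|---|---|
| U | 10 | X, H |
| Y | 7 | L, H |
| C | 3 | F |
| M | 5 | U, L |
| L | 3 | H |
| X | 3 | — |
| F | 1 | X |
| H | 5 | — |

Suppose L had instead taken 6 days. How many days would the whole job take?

20

Actual critical path: H→U→M = 5+10+5 = 20 ⇒ 20 days.
The longest path through L is only 15 days, so L has float 5.
That remains the longest chain; total 20 days.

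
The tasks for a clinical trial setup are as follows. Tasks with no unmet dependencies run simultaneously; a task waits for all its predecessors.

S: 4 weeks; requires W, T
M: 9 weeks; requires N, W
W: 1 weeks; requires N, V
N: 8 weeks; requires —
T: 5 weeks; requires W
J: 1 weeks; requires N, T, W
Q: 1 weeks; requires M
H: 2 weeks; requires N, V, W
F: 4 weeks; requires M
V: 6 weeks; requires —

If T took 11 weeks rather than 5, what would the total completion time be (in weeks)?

As given, the longest chain is N→W→M→F = 8+1+9+4 = 22, so the finish is 22 weeks.
The longest path through T is only 18 weeks, so T has float 4.
The binding chain switches to N→W→T→S = 8+1+11+4 = 24; finish 24 weeks.

24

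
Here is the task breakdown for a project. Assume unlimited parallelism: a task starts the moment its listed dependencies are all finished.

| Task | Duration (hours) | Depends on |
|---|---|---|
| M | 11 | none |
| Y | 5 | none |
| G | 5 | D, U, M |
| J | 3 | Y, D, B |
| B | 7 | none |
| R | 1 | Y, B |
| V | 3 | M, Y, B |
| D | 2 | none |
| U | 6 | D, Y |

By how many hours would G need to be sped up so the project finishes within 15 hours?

1

Current finish: 16 hours; target: 15.
G is on every critical path, so each hour cut from G cuts the finish by one (this holds down to a finish of 14).
Need 16 − 15 = 1 hour off G → G becomes 4 hours, finish becomes 15.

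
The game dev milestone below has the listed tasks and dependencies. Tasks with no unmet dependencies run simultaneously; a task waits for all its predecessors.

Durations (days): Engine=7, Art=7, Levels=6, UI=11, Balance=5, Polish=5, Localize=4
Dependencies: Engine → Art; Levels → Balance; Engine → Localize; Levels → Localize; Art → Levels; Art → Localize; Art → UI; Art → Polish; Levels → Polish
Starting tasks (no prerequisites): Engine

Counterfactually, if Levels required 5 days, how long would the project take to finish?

Baseline: Engine→Art→Levels→Balance = 7+7+6+5 = 25 → 25 days.
Since Levels is critical, the -1 change carries straight to that chain (now 24 days).
Now Engine→Art→UI = 7+7+11 = 25 is longest, so the finish becomes 25 days.

25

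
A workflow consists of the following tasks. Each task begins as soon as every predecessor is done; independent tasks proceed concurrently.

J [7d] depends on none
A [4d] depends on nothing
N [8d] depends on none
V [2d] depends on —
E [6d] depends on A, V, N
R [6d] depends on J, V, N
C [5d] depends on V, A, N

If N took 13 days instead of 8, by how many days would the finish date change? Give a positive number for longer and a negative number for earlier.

5

Critical path before the change: N→E = 8+6 = 14 giving 14 days.
Since N is critical, the +5 change carries straight to that chain (now 19 days).
The critical path is still N→E; finish is now 19 days.
Change in finish: 19 − 14 = +5 days.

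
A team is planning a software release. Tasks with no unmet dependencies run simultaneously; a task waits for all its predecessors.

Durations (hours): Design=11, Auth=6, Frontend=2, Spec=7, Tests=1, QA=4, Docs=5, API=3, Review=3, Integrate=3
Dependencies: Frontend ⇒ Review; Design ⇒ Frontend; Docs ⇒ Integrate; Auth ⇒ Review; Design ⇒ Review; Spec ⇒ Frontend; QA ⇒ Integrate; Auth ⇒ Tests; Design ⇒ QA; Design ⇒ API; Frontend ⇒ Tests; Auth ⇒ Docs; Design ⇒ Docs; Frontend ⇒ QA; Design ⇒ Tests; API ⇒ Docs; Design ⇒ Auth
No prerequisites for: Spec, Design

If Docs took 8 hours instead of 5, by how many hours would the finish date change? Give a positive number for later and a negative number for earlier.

Baseline: Design→Auth→Docs→Integrate = 11+6+5+3 = 25 → 25 hours.
Since Docs is critical, the +3 change carries straight to that chain (now 28 hours).
No other chain overtakes it, so the finish is 28 hours.
Change in finish: 28 − 25 = +3 hours.

3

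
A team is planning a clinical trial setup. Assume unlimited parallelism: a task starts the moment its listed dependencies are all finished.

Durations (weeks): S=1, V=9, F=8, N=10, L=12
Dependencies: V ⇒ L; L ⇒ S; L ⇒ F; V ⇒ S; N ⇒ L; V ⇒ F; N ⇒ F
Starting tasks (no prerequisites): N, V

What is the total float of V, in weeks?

Critical path: N→L→F = 10+12+8 = 30, so the finish is 30 weeks.
V finishes as early as 9 and must finish by 10.
So V can slip 10 − 9 = 1 week.

1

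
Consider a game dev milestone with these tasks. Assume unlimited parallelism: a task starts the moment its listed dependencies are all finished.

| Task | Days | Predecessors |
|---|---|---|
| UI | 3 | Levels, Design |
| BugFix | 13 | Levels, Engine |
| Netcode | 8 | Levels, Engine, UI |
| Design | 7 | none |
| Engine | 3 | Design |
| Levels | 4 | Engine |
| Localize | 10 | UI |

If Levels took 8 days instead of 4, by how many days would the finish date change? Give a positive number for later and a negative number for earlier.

As given, the longest chain is Design→Engine→Levels→UI→Localize = 7+3+4+3+10 = 27, so the finish is 27 days.
Since Levels is critical, the +4 change carries straight to that chain (now 31 days).
No other chain overtakes it, so the finish is 31 days.
Change in finish: 31 − 27 = +4 days.

4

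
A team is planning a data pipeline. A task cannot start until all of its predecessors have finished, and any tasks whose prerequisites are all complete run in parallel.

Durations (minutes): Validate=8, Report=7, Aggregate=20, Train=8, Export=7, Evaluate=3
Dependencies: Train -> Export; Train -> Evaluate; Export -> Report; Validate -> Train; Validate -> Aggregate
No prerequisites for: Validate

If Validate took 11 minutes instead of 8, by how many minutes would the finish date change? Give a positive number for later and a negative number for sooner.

The binding path is Validate→Train→Export→Report = 8+8+7+7 = 30; finish at 30 minutes.
Since Validate is critical, the +3 change carries straight to that chain (now 33 minutes).
The critical path is still Validate→Train→Export→Report; finish is now 33 minutes.
Change in finish: 33 − 30 = +3 minutes.

3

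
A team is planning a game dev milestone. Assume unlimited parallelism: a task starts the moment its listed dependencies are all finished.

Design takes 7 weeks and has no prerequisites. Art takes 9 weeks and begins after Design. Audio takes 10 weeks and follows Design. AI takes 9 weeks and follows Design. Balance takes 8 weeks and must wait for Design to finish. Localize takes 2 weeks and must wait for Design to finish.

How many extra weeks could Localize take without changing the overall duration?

8

The longest chain is Design→Audio = 7+10 = 17; overall finish 17 weeks.
Longest path through Localize: 9 weeks (earliest finish 9, latest finish 17).
Slack of Localize = 15 − 7 = 8 weeks.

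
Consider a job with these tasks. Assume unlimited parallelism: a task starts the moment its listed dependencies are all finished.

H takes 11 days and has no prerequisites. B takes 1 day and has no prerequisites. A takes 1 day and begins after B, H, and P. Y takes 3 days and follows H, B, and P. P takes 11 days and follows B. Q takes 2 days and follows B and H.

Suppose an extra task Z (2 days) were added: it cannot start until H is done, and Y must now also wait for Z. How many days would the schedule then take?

16

Originally the schedule takes 15 days.
With Z inserted, Y now waits for max(H, B, P, Z).
New critical path: H→Z→Y = 11+2+3 = 16 ⇒ 16 days.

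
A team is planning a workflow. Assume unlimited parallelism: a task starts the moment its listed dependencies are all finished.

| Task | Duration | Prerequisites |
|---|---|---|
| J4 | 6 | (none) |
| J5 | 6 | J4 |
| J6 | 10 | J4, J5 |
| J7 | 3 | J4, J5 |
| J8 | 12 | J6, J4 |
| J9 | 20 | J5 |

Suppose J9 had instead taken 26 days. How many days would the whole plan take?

Baseline: J4→J5→J6→J8 = 6+6+10+12 = 34 → 34 days.
J9 is off the critical path — its longest chain is 32 days, giving 2 of slack.
The binding chain switches to J4→J5→J9 = 6+6+26 = 38; finish 38 days.

38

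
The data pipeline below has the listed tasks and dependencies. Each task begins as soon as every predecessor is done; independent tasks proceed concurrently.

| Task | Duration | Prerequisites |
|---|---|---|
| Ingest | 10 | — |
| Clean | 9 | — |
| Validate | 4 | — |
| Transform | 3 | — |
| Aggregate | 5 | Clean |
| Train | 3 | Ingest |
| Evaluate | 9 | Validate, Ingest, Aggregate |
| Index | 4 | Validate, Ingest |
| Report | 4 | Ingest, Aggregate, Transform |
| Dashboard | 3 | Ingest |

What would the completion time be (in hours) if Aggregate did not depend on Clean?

Original critical path: Clean→Aggregate→Evaluate = 9+5+9 = 23 ⇒ 23 hours.
Without Clean→Aggregate, Aggregate's earliest start moves from 9 to 0.
The longest chain is now Ingest→Evaluate = 10+9 = 19, so the plan takes 19 hours.

19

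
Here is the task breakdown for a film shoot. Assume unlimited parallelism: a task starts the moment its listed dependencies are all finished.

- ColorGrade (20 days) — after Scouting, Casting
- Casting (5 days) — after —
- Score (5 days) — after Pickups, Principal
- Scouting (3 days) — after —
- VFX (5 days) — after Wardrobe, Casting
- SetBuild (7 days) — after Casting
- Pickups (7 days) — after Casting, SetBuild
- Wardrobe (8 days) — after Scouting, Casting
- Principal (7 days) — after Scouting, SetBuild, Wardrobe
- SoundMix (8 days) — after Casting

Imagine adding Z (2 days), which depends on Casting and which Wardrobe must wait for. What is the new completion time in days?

Originally the schedule takes 25 days.
With Z inserted, Wardrobe now waits for max(Scouting, Casting, Z).
New critical path: Casting→Z→Wardrobe→Principal→Score = 5+2+8+7+5 = 27 ⇒ 27 days.

27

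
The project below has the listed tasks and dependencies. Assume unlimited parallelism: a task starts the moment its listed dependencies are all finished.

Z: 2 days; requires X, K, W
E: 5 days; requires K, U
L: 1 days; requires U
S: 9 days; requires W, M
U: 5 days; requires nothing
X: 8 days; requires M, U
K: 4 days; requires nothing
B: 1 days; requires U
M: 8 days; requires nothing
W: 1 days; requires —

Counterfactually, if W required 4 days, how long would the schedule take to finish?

As given, the longest chain is M→X→Z = 8+8+2 = 18, so the finish is 18 days.
W has 8 days of float (longest path through it is 10).
No other chain overtakes it, so the finish is 18 days.

18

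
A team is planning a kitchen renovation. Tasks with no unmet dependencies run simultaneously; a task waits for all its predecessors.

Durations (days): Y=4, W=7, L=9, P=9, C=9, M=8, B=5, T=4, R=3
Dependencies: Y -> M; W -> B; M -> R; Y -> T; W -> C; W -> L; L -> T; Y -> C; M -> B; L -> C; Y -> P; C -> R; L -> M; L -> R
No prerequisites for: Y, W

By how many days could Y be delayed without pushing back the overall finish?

12

Critical path: W→L→M→B = 7+9+8+5 = 29, so the finish is 29 days.
Y finishes as early as 4 and must finish by 16.
Float = 29 − 17 = 12.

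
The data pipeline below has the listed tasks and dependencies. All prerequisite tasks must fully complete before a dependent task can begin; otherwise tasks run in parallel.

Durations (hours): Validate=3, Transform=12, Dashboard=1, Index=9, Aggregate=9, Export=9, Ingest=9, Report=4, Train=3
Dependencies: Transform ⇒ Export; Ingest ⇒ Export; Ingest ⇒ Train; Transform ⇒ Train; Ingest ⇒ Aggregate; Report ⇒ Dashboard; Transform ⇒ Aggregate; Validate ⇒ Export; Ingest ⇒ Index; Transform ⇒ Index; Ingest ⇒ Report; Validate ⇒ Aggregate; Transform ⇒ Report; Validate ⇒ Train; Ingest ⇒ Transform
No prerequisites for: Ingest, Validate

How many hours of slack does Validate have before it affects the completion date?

18

The longest chain is Ingest→Transform→Aggregate = 9+12+9 = 30; overall finish 30 hours.
The longest chain containing Validate totals 12 hours.
So Validate can slip 21 − 3 = 18 hours.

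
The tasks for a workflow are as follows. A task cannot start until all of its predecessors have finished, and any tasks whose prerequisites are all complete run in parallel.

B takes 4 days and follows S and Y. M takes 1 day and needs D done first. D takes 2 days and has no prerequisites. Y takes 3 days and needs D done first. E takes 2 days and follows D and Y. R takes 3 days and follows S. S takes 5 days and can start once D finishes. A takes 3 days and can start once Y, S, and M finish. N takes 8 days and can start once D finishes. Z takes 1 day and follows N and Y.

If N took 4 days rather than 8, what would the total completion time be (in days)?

As given, the longest chain is D→N→Z = 2+8+1 = 11, so the finish is 11 days.
N lies on that path, so at 4 days the path becomes 7 days.
Now D→S→B = 2+5+4 = 11 is longest, so the finish becomes 11 days.

11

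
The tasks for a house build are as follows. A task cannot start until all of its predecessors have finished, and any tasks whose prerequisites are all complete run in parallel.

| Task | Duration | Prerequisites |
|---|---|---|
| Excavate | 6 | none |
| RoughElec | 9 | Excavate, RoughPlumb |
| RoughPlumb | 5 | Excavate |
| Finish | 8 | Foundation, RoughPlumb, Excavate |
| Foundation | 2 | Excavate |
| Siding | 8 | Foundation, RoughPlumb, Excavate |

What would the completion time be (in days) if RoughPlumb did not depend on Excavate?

Before: longest chain Excavate→RoughPlumb→RoughElec = 6+5+9 = 20, finish 20.
Without Excavate→RoughPlumb, RoughPlumb's earliest start moves from 6 to 0.
New critical path: Excavate→Foundation→Siding = 6+2+8 = 16 ⇒ 16 days.

16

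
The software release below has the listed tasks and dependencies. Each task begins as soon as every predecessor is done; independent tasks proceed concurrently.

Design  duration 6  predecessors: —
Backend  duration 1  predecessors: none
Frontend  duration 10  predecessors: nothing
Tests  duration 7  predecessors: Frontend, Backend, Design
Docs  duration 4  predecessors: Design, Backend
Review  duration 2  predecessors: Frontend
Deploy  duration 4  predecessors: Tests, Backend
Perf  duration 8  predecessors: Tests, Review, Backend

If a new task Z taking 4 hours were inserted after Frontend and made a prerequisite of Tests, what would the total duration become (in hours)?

29

Originally the software release takes 25 hours.
With Z inserted, Tests now waits for max(Frontend, Backend, Design, Z).
New critical path: Frontend→Z→Tests→Perf = 10+4+7+8 = 29 ⇒ 29 hours.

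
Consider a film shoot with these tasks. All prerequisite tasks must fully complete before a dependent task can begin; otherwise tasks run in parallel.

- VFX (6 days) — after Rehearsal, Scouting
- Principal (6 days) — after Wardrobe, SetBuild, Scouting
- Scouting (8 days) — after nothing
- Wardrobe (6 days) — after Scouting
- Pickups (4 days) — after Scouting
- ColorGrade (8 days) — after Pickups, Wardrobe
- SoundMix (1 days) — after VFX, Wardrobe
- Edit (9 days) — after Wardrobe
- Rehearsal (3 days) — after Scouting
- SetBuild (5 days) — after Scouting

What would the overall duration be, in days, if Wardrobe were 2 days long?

20

Actual critical path: Scouting→Wardrobe→Edit = 8+6+9 = 23 ⇒ 23 days.
Wardrobe is on the critical path; changing it to 2 makes that path 19 days.
The binding chain switches to Scouting→Pickups→ColorGrade = 8+4+8 = 20; finish 20 days.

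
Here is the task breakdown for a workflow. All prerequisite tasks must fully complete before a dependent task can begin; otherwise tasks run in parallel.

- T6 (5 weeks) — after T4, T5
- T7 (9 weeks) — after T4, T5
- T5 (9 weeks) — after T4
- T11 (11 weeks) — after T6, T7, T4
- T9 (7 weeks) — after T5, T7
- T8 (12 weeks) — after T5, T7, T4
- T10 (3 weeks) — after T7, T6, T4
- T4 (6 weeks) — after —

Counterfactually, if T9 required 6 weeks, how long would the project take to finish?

Critical path before the change: T4→T5→T7→T8 = 6+9+9+12 = 36 giving 36 weeks.
The longest path through T9 is only 31 weeks, so T9 has float 5.
No other chain overtakes it, so the finish is 36 weeks.

36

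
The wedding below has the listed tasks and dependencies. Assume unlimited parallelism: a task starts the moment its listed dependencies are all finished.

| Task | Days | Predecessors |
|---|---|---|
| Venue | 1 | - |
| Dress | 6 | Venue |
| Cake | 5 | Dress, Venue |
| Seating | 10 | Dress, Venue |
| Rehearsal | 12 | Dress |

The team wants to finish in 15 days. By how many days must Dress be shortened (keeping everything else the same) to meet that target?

Current finish: 19 days; target: 15.
Dress is on every critical path, so each day cut from Dress cuts the finish by one (this holds down to a finish of 14).
Need 19 − 15 = 4 days off Dress → Dress becomes 2 days, finish becomes 15.

4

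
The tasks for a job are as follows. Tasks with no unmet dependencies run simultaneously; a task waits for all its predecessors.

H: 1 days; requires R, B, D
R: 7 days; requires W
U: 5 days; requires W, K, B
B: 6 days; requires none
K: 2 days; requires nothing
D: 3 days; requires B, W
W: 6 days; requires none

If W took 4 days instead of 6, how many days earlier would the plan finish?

2

As given, the longest chain is W→R→H = 6+7+1 = 14, so the finish is 14 days.
W is on the critical path; changing it to 4 makes that path 12 days.
That remains the longest chain; total 12 days.
Change in finish: 12 − 14 = -2 days.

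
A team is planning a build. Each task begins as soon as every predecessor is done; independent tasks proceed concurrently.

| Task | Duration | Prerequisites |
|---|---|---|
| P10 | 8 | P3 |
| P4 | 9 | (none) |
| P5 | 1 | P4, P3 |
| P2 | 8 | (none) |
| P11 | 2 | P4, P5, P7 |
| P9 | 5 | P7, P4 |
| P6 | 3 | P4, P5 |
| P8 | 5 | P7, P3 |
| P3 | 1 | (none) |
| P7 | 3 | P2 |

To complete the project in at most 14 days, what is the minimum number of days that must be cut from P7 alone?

2

Current finish: 16 days; target: 14.
P7 is on every critical path, so each day cut from P7 cuts the finish by one (this holds down to a finish of 14).
Need 16 − 14 = 2 days off P7 → P7 becomes 1 day, finish becomes 14.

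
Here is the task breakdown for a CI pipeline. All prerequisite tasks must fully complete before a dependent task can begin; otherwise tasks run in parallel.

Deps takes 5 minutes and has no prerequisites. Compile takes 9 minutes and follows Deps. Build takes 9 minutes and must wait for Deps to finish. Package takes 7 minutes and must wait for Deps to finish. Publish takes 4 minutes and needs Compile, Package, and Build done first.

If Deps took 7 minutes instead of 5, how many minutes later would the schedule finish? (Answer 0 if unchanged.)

2

Critical path before the change: Deps→Compile→Publish = 5+9+4 = 18 giving 18 minutes.
Deps is on the critical path; changing it to 7 makes that path 20 minutes.
No other chain overtakes it, so the finish is 20 minutes.
Change in finish: 20 − 18 = +2 minutes.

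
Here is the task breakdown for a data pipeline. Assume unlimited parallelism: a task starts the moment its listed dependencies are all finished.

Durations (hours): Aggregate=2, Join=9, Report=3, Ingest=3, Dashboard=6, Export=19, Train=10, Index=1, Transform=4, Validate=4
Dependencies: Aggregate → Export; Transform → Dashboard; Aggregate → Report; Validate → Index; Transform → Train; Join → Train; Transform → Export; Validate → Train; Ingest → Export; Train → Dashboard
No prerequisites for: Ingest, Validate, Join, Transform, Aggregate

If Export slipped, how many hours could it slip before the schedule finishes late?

2

Join→Train→Dashboard = 9+10+6 = 25 sets the makespan at 25 hours.
Export finishes as early as 23 and must finish by 25.
Slack of Export = 6 − 4 = 2 hours.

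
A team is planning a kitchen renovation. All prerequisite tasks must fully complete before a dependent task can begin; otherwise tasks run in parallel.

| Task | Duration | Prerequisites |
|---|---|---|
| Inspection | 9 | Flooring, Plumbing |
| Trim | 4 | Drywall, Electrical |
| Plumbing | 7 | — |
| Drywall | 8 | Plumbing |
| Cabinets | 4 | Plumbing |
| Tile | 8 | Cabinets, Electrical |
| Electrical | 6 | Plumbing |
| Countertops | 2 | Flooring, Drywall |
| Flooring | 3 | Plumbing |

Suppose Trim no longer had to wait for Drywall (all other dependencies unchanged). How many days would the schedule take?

21

Original critical path: Plumbing→Electrical→Tile = 7+6+8 = 21 ⇒ 21 days.
Without Drywall→Trim, Trim's earliest start moves from 15 to 13.
After: Plumbing→Electrical→Tile = 7+6+8 = 21 → 21 days.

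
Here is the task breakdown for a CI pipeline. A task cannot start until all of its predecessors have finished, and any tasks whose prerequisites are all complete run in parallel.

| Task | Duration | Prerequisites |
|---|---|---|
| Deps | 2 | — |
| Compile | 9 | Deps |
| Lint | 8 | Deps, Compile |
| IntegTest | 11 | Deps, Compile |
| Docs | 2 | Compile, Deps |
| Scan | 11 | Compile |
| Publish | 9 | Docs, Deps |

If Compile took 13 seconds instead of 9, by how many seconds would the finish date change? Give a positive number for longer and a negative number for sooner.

4

As given, the longest chain is Deps→Compile→IntegTest = 2+9+11 = 22, so the finish is 22 seconds.
Compile is on the critical path; changing it to 13 makes that path 26 seconds.
No other chain overtakes it, so the finish is 26 seconds.
Change in finish: 26 − 22 = +4 seconds.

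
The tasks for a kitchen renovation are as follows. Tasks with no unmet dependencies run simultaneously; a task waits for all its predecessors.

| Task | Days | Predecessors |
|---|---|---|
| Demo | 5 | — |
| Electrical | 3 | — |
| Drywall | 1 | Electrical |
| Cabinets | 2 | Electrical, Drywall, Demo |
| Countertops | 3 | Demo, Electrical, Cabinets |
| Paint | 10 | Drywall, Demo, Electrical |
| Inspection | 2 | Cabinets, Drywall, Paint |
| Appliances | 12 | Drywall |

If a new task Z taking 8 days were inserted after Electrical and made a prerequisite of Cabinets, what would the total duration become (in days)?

17

Originally the project takes 17 days.
With Z inserted, Cabinets now waits for max(Electrical, Drywall, Demo, Z).
New critical path: Demo→Paint→Inspection = 5+10+2 = 17 ⇒ 17 days.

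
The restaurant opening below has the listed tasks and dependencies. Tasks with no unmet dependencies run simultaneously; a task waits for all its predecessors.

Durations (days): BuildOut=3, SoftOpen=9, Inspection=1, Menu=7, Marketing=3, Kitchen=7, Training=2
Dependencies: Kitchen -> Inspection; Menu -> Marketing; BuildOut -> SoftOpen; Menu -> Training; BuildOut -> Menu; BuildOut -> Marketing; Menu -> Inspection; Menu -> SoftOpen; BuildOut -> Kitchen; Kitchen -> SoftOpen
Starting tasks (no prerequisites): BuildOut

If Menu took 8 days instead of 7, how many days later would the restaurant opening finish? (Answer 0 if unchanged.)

Critical path before the change: BuildOut→Menu→SoftOpen = 3+7+9 = 19 giving 19 days.
Since Menu is critical, the +1 change carries straight to that chain (now 20 days).
That remains the longest chain; total 20 days.
Change in finish: 20 − 19 = +1 days.

1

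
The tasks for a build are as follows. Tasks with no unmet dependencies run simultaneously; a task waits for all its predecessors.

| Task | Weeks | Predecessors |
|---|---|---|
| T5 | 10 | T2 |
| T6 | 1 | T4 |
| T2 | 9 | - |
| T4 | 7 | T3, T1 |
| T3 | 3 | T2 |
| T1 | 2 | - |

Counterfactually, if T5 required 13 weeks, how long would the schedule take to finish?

As given, the longest chain is T2→T3→T4→T6 = 9+3+7+1 = 20, so the finish is 20 weeks.
T5 is off the critical path — its longest chain is 19 weeks, giving 1 of slack.
Now T2→T5 = 9+13 = 22 is longest, so the finish becomes 22 weeks.

22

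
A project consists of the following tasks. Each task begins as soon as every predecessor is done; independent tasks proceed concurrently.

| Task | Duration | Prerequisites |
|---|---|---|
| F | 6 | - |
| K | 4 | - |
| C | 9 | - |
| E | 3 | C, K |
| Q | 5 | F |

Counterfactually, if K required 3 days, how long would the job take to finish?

12

The binding path is C→E = 9+3 = 12; finish at 12 days.
K has 5 days of float (longest path through it is 7).
That remains the longest chain; total 12 days.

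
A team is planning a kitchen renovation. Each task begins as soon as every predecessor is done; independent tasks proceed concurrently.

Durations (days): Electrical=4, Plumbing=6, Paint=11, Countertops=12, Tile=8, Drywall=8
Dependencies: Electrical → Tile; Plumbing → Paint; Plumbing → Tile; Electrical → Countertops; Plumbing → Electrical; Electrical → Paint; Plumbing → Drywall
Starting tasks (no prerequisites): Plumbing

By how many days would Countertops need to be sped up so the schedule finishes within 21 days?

Current finish: 22 days; target: 21.
Countertops is on every critical path, so each day cut from Countertops cuts the finish by one (this holds down to a finish of 21).
Need 22 − 21 = 1 day off Countertops → Countertops becomes 11 days, finish becomes 21.

1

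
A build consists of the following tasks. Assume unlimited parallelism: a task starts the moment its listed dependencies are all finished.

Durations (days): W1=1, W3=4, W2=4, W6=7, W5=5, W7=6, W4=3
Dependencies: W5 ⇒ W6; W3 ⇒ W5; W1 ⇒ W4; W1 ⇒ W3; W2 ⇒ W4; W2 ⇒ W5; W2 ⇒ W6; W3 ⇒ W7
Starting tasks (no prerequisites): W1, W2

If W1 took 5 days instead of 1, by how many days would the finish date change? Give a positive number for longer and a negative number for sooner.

Baseline: W1→W3→W5→W6 = 1+4+5+7 = 17 → 17 days.
W1 lies on that path, so at 5 days the path becomes 21 days.
No other chain overtakes it, so the finish is 21 days.
Change in finish: 21 − 17 = +4 days.

4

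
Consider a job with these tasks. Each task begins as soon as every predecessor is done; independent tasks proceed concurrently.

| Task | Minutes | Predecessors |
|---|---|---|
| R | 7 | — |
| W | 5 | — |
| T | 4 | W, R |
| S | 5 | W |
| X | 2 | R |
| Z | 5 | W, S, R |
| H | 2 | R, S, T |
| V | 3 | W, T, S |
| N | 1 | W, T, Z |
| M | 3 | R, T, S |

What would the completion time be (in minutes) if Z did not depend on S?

14

Before: longest chain W→S→Z→N = 5+5+5+1 = 16, finish 16.
Without S→Z, Z's earliest start moves from 10 to 7.
After: R→T→V = 7+4+3 = 14 → 14 minutes.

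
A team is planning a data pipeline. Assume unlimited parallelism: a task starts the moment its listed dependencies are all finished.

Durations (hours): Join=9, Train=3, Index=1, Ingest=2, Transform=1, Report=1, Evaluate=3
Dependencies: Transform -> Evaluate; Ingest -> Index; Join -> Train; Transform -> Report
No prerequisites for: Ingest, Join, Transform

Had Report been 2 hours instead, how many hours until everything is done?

12

As given, the longest chain is Join→Train = 9+3 = 12, so the finish is 12 hours.
Report has 10 hours of float (longest path through it is 2).
That remains the longest chain; total 12 hours.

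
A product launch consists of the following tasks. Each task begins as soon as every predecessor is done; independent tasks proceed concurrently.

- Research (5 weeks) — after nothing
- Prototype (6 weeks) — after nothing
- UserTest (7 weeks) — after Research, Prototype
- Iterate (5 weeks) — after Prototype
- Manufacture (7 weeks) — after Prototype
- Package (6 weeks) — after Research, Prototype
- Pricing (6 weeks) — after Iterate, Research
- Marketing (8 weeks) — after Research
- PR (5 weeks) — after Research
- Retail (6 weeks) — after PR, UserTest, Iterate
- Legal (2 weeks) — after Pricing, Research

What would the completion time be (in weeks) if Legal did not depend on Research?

19

Original critical path: Prototype→UserTest→Retail = 6+7+6 = 19 ⇒ 19 weeks.
Dropping Research→Legal doesn't change Legal's earliest start (17); another predecessor still binds.
New critical path: Prototype→UserTest→Retail = 6+7+6 = 19 ⇒ 19 weeks.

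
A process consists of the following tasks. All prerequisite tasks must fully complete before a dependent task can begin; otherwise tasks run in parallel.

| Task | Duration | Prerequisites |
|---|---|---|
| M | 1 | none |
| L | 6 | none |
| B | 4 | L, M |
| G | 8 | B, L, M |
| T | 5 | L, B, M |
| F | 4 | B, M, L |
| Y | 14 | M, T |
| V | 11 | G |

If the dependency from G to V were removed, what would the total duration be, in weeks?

29

With the dependency in place, L→B→G→V = 6+4+8+11 = 29 sets the finish at 29 weeks.
Without G→V, V's earliest start moves from 18 to 0.
After: L→B→T→Y = 6+4+5+14 = 29 → 29 weeks.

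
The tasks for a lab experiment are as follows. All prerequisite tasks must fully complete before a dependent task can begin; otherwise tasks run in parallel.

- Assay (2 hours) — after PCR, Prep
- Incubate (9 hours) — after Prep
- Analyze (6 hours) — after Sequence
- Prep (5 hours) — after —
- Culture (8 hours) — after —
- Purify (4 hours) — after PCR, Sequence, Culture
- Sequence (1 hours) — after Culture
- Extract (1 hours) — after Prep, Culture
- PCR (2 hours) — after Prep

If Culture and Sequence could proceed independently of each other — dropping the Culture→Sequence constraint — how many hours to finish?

14

Original critical path: Culture→Sequence→Analyze = 8+1+6 = 15 ⇒ 15 hours.
Without Culture→Sequence, Sequence's earliest start moves from 8 to 0.
The longest chain is now Prep→Incubate = 5+9 = 14, so the schedule takes 14 hours.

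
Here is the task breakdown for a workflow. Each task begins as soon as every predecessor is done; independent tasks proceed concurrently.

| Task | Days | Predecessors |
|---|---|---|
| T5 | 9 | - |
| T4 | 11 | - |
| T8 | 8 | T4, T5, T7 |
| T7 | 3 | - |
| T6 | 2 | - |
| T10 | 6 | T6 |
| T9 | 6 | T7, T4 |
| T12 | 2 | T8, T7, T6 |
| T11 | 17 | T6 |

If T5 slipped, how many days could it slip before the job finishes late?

2

T4→T8→T12 = 11+8+2 = 21 sets the makespan at 21 days.
T5 finishes as early as 9 and must finish by 11.
Slack of T5 = 2 − 0 = 2 days.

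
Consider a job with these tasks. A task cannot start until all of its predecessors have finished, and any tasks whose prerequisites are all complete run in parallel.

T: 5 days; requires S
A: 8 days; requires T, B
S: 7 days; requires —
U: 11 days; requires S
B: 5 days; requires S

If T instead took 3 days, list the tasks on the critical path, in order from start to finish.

Critical path before the change: S→T→A = 7+5+8 = 20 giving 20 days.
T lies on that path, so at 3 days the path becomes 18 days.
New critical path: S→B→A = 7+5+8 = 20 ⇒ 20 days.

S, B, A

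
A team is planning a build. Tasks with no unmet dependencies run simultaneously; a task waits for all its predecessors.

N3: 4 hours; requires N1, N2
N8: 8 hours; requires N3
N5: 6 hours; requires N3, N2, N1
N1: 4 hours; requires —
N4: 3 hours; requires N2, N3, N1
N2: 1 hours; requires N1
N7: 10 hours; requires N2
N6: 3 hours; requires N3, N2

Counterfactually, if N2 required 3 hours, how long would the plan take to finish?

As given, the longest chain is N1→N2→N3→N8 = 4+1+4+8 = 17, so the finish is 17 hours.
N2 lies on that path, so at 3 hours the path becomes 19 hours.
The critical path is still N1→N2→N3→N8; finish is now 19 hours.

19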